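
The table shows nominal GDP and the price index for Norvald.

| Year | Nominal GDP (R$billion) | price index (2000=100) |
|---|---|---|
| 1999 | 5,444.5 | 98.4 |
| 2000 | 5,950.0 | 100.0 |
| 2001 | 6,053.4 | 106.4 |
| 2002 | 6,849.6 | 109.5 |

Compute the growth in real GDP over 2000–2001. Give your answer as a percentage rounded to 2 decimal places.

Real GDP 2000 = 5950.0/1.000 = 5950.00.
Real GDP 2001 = 6053.4/1.064 = 5689.29.
Change = 5689.29/5950.00 − 1 = -0.0438.

-4.38%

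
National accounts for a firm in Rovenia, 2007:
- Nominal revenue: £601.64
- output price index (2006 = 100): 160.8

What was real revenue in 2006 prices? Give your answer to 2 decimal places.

£374.15

Real revenue = Nominal / (output price index/100) = 601.64 / 1.608 = 374.15.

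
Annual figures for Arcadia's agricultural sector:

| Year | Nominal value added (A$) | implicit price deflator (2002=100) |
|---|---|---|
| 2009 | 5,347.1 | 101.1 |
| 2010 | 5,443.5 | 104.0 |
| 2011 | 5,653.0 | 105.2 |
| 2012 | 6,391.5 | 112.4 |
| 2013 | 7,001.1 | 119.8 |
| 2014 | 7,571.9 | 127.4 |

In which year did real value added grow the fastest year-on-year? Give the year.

2010: real = 5443.5/1.040 = 5234.13; growth vs 2009 (5288.92) = -1.04%.
2011: real = 5653.0/1.052 = 5373.57; growth vs 2010 (5234.13) = 2.66%.
2012: real = 6391.5/1.124 = 5686.39; growth vs 2011 (5373.57) = 5.82%.
2013: real = 7001.1/1.198 = 5843.99; growth vs 2012 (5686.39) = 2.77%.
2014: real = 7571.9/1.274 = 5943.41; growth vs 2013 (5843.99) = 1.70%.

2012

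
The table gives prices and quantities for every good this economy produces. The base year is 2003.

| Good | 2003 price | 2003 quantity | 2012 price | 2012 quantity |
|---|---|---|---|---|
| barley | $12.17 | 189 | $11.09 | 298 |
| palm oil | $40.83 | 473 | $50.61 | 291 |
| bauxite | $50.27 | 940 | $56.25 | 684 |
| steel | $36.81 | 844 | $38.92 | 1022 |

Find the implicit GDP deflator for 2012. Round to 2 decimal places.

Nominal GDP 2012 = 11.09·298 + 50.61·291 + 56.25·684 + 38.92·1022 = 96283.57.
Real GDP 2012 (at 2003 prices) = 12.17·298 + 40.83·291 + 50.27·684 + 36.81·1022 = 87512.69.
Deflator = Nominal/Real × 100 = 96283.57/87512.69 × 100 = 110.022.

110.02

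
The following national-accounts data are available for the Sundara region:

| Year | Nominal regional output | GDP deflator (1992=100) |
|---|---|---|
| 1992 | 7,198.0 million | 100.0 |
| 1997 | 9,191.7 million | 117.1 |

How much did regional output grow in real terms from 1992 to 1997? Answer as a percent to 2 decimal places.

Deflate each year: 1992 → 7198.0/1.000 = 7198.00; 1997 → 9191.7/1.171 = 7849.44.
So real regional output changed by 7849.44/7198.00 − 1 = 0.0905, i.e. 9.05%.

9.05%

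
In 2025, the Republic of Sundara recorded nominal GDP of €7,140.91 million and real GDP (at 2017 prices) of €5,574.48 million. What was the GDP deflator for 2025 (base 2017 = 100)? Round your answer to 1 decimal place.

128.1

GDP deflator = (Nominal / Real) × 100 = 7140.91 / 5574.48 × 100 = 128.10.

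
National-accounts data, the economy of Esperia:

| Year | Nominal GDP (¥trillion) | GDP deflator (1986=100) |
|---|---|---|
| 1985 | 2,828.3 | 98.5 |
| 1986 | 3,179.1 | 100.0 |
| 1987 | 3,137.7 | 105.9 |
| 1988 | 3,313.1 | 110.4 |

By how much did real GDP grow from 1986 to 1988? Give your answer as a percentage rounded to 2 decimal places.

-5.60%

Real GDP 1986 = 3179.1/1.000 = 3179.10.
Real GDP 1988 = 3313.1/1.104 = 3001.00.
Change = 3001.00/3179.10 − 1 = -0.0560.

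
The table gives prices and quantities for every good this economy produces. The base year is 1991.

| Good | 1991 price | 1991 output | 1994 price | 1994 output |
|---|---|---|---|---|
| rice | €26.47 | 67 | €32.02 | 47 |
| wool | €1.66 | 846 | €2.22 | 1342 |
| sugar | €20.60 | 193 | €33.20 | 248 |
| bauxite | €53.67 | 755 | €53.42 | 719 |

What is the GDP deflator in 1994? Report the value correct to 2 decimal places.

108.39

Nominal GDP 1994 = 32.02·47 + 2.22·1342 + 33.20·248 + 53.42·719 = 51126.76.
Real GDP 1994 (at 1991 prices) = 26.47·47 + 1.66·1342 + 20.60·248 + 53.67·719 = 47169.34.
Deflator = Nominal/Real × 100 = 51126.76/47169.34 × 100 = 108.390.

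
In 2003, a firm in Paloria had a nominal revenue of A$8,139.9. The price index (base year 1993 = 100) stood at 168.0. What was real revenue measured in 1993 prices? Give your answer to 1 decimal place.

A$4,845.2

Real revenue = Nominal / (price index/100) = 8139.9 / 1.680 = 4845.18.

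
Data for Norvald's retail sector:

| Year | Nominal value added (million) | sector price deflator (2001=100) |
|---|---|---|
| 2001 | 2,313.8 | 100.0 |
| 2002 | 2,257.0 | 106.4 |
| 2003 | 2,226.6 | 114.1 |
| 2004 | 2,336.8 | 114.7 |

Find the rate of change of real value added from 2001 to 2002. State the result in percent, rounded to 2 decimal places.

Real value added 2001 = 2313.8/1.000 = 2313.80.
Real value added 2002 = 2257.0/1.064 = 2121.24.
Change = 2121.24/2313.80 − 1 = -0.0832.

-8.32%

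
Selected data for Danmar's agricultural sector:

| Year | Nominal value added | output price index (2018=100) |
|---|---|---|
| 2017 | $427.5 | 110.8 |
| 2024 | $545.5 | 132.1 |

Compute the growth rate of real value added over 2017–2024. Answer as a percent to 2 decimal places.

Deflate each year: 2017 → 427.5/1.108 = 385.83; 2024 → 545.5/1.321 = 412.94.
So real value added changed by 412.94/385.83 − 1 = 0.0703, i.e. 7.03%.

7.03%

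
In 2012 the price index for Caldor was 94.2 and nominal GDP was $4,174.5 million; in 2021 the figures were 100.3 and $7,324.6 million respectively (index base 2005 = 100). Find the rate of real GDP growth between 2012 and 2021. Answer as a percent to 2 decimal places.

64.79%

Real GDP 2012 = 4174.5 / 0.942 = 4431.53.
Real GDP 2021 = 7324.6 / 1.003 = 7302.69.
Real growth = 7302.69 / 4431.53 − 1 = 0.6479.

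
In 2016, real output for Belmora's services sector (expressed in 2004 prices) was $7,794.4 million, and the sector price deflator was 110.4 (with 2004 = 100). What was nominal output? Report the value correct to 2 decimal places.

$8,605.02 million

Nominal output = Real × (sector price deflator/100) = 7794.4 × 1.104 = 8605.02.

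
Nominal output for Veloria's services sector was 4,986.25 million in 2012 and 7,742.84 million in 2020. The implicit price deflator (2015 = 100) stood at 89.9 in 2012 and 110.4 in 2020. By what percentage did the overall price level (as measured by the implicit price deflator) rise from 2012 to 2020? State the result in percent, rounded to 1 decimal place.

Price-level change = 110.4 / 89.9 − 1 = 0.2280.

22.8%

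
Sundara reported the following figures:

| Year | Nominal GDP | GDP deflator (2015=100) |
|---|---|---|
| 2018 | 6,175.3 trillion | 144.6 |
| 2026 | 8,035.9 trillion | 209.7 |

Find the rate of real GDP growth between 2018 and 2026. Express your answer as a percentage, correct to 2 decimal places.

Deflate each year: 2018 → 6175.3/1.446 = 4270.61; 2026 → 8035.9/2.097 = 3832.09.
So real GDP changed by 3832.09/4270.61 − 1 = -0.1027, i.e. -10.27%.

-10.27%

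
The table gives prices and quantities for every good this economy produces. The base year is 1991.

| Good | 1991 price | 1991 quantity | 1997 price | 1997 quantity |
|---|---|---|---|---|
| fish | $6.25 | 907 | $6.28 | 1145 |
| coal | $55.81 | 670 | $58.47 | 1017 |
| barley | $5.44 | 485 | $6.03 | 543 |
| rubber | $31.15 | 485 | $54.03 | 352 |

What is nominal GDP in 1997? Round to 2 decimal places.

Nominal GDP 1997 = Σ (p_1997 × q_1997) = 6.28·1145 + 58.47·1017 + 6.03·543 + 54.03·352 = 88947.44.

$88947.44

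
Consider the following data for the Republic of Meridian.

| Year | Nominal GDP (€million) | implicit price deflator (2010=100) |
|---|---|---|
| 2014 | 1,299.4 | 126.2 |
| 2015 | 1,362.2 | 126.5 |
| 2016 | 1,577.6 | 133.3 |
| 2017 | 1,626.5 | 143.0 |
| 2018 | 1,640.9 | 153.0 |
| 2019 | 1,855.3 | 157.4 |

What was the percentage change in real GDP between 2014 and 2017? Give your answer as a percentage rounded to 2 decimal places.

10.47%

Real GDP 2014 = 1299.4/1.262 = 1029.64.
Real GDP 2017 = 1626.5/1.430 = 1137.41.
Change = 1137.41/1029.64 − 1 = 0.1047.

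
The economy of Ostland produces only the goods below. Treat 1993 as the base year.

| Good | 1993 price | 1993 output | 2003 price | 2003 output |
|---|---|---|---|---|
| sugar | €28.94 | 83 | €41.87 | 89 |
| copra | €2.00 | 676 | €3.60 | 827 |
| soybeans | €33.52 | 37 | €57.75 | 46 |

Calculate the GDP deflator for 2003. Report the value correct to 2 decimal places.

162.18

Nominal GDP 2003 = 41.87·89 + 3.60·827 + 57.75·46 = 9360.13.
Real GDP 2003 (at 1993 prices) = 28.94·89 + 2.00·827 + 33.52·46 = 5771.58.
Deflator = Nominal/Real × 100 = 9360.13/5771.58 × 100 = 162.176.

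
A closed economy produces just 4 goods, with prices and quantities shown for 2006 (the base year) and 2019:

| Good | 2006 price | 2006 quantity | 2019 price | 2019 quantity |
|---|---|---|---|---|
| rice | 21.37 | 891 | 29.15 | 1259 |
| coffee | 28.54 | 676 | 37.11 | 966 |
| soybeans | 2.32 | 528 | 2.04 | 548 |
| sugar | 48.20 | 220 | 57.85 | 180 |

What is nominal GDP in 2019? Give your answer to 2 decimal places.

84079.03

Nominal GDP 2019 = Σ (p_2019 × q_2019) = 29.15·1259 + 37.11·966 + 2.04·548 + 57.85·180 = 84079.03.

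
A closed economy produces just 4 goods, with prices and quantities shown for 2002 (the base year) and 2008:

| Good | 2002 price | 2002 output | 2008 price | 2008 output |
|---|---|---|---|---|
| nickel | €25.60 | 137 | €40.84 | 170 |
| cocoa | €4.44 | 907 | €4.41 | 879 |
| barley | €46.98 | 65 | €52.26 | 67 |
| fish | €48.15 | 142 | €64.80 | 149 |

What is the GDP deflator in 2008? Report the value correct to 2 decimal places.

129.06

Nominal GDP 2008 = 40.84·170 + 4.41·879 + 52.26·67 + 64.80·149 = 23975.81.
Real GDP 2008 (at 2002 prices) = 25.60·170 + 4.44·879 + 46.98·67 + 48.15·149 = 18576.77.
Deflator = Nominal/Real × 100 = 23975.81/18576.77 × 100 = 129.063.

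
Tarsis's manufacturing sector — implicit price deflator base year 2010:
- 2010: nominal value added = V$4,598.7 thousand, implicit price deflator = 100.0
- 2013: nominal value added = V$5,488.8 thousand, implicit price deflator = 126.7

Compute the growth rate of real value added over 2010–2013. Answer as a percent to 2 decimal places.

Real value added 2010 = 4598.7 / 1.000 = 4598.70.
Real value added 2013 = 5488.8 / 1.267 = 4332.12.
Real growth = 4332.12 / 4598.70 − 1 = -0.0580.

-5.80%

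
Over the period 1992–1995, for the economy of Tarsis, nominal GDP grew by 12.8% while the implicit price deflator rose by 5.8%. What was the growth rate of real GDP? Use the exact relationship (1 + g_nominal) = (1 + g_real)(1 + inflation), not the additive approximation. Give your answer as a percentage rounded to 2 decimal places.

6.62%

(1 + g_nom) = (1 + g_real)(1 + π), so g_real = 1.1280 / 1.0580 − 1 = 0.06616.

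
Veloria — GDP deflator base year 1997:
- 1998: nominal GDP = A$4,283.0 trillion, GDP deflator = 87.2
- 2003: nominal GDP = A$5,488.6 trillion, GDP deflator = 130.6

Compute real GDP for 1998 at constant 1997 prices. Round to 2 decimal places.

Real GDP = Nominal / (GDP deflator/100) = 4283.0 / 0.872 = 4911.70.

A$4,911.70 trillion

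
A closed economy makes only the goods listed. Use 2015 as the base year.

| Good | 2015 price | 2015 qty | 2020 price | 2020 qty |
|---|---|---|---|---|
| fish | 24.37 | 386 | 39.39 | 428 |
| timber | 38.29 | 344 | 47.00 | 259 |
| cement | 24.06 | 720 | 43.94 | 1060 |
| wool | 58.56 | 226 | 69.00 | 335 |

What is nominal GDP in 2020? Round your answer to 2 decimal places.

Nominal GDP 2020 = Σ (p_2020 × q_2020) = 39.39·428 + 47.00·259 + 43.94·1060 + 69.00·335 = 98723.32.

98723.32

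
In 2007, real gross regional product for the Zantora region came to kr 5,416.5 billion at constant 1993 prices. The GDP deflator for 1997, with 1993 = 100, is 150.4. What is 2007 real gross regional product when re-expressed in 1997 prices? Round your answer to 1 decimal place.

kr 8,146.4 billion

Real gross regional product in 1997 prices = Real gross regional product in 1993 prices × (P_1997/P_1993) = 5416.5 × 1.504 = 8146.42.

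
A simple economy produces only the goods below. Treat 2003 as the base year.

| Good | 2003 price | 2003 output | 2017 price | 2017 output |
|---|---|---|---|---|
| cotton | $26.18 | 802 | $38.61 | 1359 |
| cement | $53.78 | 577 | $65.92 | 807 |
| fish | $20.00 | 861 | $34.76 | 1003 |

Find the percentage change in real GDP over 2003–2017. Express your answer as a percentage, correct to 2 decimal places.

Real GDP 2003 = Nominal GDP 2003 = 26.18·802 + 53.78·577 + 20.00·861 = 69247.42.
Real GDP 2017 (at 2003 prices) = 26.18·1359 + 53.78·807 + 20.00·1003 = 99039.08.
Real growth = 99039.08/69247.42 − 1 = 0.4302.

43.02%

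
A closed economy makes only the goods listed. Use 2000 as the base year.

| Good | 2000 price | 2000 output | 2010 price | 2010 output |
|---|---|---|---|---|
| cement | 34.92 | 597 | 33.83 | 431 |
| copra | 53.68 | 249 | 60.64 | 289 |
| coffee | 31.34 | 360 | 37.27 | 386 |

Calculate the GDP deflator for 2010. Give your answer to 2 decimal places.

Nominal GDP 2010 = 33.83·431 + 60.64·289 + 37.27·386 = 46491.91.
Real GDP 2010 (at 2000 prices) = 34.92·431 + 53.68·289 + 31.34·386 = 42661.28.
Deflator = Nominal/Real × 100 = 46491.91/42661.28 × 100 = 108.979.

108.98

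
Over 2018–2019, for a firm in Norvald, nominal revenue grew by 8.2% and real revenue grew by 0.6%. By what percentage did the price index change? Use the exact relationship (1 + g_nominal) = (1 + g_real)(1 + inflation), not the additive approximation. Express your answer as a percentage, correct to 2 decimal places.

(1 + g_nom) = (1 + g_real)(1 + π), so π = 1.0820 / 1.0060 − 1 = 0.07555.

7.55%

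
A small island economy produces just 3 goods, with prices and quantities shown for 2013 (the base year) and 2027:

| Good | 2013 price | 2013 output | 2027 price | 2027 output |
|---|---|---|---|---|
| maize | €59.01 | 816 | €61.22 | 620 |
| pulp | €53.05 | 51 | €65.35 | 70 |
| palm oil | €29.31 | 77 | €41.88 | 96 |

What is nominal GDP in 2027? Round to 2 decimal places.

Nominal GDP 2027 = Σ (p_2027 × q_2027) = 61.22·620 + 65.35·70 + 41.88·96 = 46551.38.

€46551.38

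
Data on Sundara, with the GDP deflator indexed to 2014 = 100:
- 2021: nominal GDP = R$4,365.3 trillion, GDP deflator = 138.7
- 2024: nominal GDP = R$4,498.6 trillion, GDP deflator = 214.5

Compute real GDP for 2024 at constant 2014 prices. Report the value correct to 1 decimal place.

R$2,097.2 trillion

Real GDP = Nominal / (GDP deflator/100) = 4498.6 / 2.145 = 2097.25.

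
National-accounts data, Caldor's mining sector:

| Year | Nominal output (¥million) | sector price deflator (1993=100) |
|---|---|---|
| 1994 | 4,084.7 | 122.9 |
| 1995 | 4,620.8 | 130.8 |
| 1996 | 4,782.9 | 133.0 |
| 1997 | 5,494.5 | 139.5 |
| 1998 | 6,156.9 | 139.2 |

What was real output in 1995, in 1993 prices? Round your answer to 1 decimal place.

Real output 1995 = 4620.8 / 1.308 = 3532.72.

¥3,532.7 million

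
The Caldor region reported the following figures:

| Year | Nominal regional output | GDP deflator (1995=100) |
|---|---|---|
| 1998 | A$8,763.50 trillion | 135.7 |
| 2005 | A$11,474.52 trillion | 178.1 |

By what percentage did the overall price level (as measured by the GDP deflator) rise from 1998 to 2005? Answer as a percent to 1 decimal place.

Price-level change = 178.1 / 135.7 − 1 = 0.3125.

31.2%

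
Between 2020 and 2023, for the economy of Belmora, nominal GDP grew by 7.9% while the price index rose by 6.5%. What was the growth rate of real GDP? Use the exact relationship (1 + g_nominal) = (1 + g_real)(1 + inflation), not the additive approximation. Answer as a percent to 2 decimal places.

(1 + g_nom) = (1 + g_real)(1 + π), so g_real = 1.0790 / 1.0650 − 1 = 0.01315.

1.31%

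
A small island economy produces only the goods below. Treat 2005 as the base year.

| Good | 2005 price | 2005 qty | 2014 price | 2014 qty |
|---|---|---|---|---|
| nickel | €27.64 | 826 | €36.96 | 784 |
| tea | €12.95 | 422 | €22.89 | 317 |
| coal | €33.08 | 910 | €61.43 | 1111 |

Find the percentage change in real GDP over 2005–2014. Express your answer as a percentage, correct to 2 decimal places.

Real GDP 2005 = Nominal GDP 2005 = 27.64·826 + 12.95·422 + 33.08·910 = 58398.34.
Real GDP 2014 (at 2005 prices) = 27.64·784 + 12.95·317 + 33.08·1111 = 62526.79.
Real growth = 62526.79/58398.34 − 1 = 0.0707.

7.07%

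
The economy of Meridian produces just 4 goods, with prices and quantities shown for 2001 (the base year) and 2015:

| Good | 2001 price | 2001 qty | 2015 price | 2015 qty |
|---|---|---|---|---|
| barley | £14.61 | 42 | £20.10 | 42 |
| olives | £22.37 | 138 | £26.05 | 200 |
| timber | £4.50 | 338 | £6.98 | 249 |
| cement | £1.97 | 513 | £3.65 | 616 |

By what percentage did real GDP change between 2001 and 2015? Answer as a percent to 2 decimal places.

19.08%

Real GDP 2001 = Nominal GDP 2001 = 14.61·42 + 22.37·138 + 4.50·338 + 1.97·513 = 6232.29.
Real GDP 2015 (at 2001 prices) = 14.61·42 + 22.37·200 + 4.50·249 + 1.97·616 = 7421.64.
Real growth = 7421.64/6232.29 − 1 = 0.1908.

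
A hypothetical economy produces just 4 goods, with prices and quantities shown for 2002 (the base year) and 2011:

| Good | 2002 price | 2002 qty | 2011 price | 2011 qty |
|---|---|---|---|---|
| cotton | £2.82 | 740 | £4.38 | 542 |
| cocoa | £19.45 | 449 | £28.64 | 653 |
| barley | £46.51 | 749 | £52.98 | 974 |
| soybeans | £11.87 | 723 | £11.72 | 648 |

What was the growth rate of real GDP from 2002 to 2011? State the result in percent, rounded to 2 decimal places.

23.94%

Real GDP 2002 = Nominal GDP 2002 = 2.82·740 + 19.45·449 + 46.51·749 + 11.87·723 = 54237.85.
Real GDP 2011 (at 2002 prices) = 2.82·542 + 19.45·653 + 46.51·974 + 11.87·648 = 67221.79.
Real growth = 67221.79/54237.85 − 1 = 0.2394.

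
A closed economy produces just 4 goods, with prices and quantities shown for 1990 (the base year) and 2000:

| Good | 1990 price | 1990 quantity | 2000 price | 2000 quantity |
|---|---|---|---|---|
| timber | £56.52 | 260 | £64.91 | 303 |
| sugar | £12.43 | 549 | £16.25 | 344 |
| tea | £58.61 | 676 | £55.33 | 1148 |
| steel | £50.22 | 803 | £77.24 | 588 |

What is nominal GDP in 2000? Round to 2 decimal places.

£134193.69

Nominal GDP 2000 = Σ (p_2000 × q_2000) = 64.91·303 + 16.25·344 + 55.33·1148 + 77.24·588 = 134193.69.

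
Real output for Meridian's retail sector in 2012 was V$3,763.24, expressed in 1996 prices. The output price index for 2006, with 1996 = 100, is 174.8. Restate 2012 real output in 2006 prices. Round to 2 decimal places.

V$6,578.14

Real output in 2006 prices = Real output in 1996 prices × (P_2006/P_1996) = 3763.24 × 1.748 = 6578.14.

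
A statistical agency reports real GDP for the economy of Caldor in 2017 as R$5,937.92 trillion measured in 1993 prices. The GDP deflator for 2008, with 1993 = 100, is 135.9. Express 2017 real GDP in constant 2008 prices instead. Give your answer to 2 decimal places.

R$8,069.63 trillion

Real GDP in 2008 prices = Real GDP in 1993 prices × (P_2008/P_1993) = 5937.92 × 1.359 = 8069.63.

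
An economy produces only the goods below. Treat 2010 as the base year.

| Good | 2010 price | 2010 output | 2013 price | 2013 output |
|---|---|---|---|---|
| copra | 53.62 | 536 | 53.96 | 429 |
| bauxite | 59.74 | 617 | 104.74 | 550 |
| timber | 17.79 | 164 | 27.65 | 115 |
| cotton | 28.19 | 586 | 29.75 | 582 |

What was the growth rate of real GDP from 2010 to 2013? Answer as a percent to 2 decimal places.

Real GDP 2010 = Nominal GDP 2010 = 53.62·536 + 59.74·617 + 17.79·164 + 28.19·586 = 85036.80.
Real GDP 2013 (at 2010 prices) = 53.62·429 + 59.74·550 + 17.79·115 + 28.19·582 = 74312.41.
Real growth = 74312.41/85036.80 − 1 = -0.1261.

-12.61%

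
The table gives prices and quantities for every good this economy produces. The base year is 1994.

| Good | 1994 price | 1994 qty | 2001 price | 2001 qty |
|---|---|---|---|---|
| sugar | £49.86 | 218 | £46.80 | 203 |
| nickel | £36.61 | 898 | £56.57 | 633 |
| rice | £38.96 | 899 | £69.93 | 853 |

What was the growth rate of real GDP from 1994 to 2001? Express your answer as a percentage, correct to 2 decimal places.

-15.54%

Real GDP 1994 = Nominal GDP 1994 = 49.86·218 + 36.61·898 + 38.96·899 = 78770.30.
Real GDP 2001 (at 1994 prices) = 49.86·203 + 36.61·633 + 38.96·853 = 66528.59.
Real growth = 66528.59/78770.30 − 1 = -0.1554.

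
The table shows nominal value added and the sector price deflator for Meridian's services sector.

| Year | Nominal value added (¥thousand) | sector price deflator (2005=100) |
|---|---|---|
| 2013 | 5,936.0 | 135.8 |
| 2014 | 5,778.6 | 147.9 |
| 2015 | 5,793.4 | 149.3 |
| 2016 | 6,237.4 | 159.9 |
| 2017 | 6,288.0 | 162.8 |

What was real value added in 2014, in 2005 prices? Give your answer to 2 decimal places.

Real value added 2014 = 5778.6 / 1.479 = 3907.10.

¥3,907.10 thousand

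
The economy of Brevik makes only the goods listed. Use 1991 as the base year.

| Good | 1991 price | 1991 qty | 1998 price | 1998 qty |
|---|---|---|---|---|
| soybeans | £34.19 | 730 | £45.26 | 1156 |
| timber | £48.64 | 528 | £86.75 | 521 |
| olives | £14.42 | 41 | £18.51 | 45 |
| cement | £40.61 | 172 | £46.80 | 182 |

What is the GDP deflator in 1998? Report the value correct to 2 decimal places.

146.59

Nominal GDP 1998 = 45.26·1156 + 86.75·521 + 18.51·45 + 46.80·182 = 106867.86.
Real GDP 1998 (at 1991 prices) = 34.19·1156 + 48.64·521 + 14.42·45 + 40.61·182 = 72905.00.
Deflator = Nominal/Real × 100 = 106867.86/72905.00 × 100 = 146.585.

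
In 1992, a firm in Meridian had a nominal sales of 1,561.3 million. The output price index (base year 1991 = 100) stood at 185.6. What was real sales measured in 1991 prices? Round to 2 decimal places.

Real sales = Nominal / (output price index/100) = 1561.3 / 1.856 = 841.22.

841.22 million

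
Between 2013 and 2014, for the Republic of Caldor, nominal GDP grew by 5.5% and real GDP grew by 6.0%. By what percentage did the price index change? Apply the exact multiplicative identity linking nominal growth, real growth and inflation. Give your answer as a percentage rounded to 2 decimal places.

-0.47%

(1 + g_nom) = (1 + g_real)(1 + π), so π = 1.0550 / 1.0600 − 1 = -0.00472.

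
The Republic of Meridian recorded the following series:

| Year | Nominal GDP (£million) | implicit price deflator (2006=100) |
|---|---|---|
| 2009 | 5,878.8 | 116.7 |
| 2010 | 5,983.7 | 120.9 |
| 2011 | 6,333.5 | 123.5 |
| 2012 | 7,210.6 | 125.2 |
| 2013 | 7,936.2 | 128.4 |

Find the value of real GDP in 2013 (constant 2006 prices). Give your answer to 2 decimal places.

£6,180.84 million

Real GDP 2013 = 7936.2 / 1.284 = 6180.84.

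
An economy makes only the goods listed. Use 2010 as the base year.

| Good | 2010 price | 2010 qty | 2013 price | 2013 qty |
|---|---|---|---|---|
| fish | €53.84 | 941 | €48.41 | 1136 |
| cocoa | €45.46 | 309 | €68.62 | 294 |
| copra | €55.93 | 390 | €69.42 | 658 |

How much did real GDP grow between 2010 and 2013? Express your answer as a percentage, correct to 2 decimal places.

Real GDP 2010 = Nominal GDP 2010 = 53.84·941 + 45.46·309 + 55.93·390 = 86523.28.
Real GDP 2013 (at 2010 prices) = 53.84·1136 + 45.46·294 + 55.93·658 = 111329.42.
Real growth = 111329.42/86523.28 − 1 = 0.2867.

28.67%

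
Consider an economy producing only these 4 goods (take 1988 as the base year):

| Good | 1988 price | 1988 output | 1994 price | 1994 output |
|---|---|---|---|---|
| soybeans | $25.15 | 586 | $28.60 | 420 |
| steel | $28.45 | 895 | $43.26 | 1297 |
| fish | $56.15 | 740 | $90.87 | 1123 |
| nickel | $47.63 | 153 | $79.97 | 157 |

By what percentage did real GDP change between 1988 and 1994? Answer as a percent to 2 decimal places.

Real GDP 1988 = Nominal GDP 1988 = 25.15·586 + 28.45·895 + 56.15·740 + 47.63·153 = 89039.04.
Real GDP 1994 (at 1988 prices) = 25.15·420 + 28.45·1297 + 56.15·1123 + 47.63·157 = 117997.01.
Real growth = 117997.01/89039.04 − 1 = 0.3252.

32.52%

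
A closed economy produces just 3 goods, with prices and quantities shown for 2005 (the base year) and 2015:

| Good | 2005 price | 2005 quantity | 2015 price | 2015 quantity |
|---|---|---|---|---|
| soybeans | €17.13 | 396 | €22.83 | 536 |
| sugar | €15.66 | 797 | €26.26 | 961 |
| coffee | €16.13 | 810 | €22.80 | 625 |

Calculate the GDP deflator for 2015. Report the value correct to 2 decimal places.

150.74

Nominal GDP 2015 = 22.83·536 + 26.26·961 + 22.80·625 = 51722.74.
Real GDP 2015 (at 2005 prices) = 17.13·536 + 15.66·961 + 16.13·625 = 34312.19.
Deflator = Nominal/Real × 100 = 51722.74/34312.19 × 100 = 150.742.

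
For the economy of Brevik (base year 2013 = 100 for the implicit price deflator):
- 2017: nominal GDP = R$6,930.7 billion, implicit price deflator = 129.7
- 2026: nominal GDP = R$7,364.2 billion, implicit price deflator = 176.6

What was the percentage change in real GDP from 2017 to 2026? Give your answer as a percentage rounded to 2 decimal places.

Deflate each year: 2017 → 6930.7/1.297 = 5343.64; 2026 → 7364.2/1.766 = 4169.99.
So real GDP changed by 4169.99/5343.64 − 1 = -0.2196, i.e. -21.96%.

-21.96%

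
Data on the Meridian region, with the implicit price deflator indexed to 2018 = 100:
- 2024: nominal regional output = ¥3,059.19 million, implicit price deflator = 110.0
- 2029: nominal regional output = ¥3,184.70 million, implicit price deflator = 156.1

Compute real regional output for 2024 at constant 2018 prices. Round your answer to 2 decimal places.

Real regional output = Nominal / (implicit price deflator/100) = 3059.19 / 1.100 = 2781.08.

¥2,781.08 million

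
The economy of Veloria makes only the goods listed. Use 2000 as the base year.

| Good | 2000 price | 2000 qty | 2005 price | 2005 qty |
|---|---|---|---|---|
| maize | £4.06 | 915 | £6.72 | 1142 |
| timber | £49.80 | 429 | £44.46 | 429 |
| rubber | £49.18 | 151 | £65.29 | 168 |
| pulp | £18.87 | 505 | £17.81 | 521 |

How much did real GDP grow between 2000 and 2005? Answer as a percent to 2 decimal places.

4.90%

Real GDP 2000 = Nominal GDP 2000 = 4.06·915 + 49.80·429 + 49.18·151 + 18.87·505 = 42034.63.
Real GDP 2005 (at 2000 prices) = 4.06·1142 + 49.80·429 + 49.18·168 + 18.87·521 = 44094.23.
Real growth = 44094.23/42034.63 − 1 = 0.0490.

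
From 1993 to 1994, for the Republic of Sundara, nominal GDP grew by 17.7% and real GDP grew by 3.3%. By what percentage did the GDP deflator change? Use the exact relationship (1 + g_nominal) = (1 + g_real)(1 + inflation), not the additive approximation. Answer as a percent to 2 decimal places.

13.94%

(1 + g_nom) = (1 + g_real)(1 + π), so π = 1.1770 / 1.0330 − 1 = 0.13940.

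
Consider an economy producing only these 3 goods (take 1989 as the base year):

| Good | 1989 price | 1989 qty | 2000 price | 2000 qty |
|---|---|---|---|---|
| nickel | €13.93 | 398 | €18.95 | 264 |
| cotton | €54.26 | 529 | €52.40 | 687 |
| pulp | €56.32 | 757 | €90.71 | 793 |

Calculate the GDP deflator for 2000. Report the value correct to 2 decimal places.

131.91

Nominal GDP 2000 = 18.95·264 + 52.40·687 + 90.71·793 = 112934.63.
Real GDP 2000 (at 1989 prices) = 13.93·264 + 54.26·687 + 56.32·793 = 85615.90.
Deflator = Nominal/Real × 100 = 112934.63/85615.90 × 100 = 131.908.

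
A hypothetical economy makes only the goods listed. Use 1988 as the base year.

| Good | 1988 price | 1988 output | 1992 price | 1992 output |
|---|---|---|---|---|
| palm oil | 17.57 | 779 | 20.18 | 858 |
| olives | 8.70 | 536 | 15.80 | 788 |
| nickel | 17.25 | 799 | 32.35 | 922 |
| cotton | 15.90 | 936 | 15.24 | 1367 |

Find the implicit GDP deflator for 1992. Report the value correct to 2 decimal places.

Nominal GDP 1992 = 20.18·858 + 15.80·788 + 32.35·922 + 15.24·1367 = 80424.62.
Real GDP 1992 (at 1988 prices) = 17.57·858 + 8.70·788 + 17.25·922 + 15.90·1367 = 59570.46.
Deflator = Nominal/Real × 100 = 80424.62/59570.46 × 100 = 135.008.

135.01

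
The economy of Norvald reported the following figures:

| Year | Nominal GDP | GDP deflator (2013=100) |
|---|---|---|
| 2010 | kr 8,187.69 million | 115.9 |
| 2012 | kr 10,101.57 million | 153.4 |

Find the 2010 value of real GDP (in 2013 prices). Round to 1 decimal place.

Real GDP = Nominal / (GDP deflator/100) = 8187.69 / 1.159 = 7064.44.

kr 7,064.4 million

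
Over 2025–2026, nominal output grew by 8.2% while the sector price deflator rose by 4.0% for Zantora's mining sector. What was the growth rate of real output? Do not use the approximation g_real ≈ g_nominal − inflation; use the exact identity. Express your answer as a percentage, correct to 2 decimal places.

(1 + g_nom) = (1 + g_real)(1 + π), so g_real = 1.0820 / 1.0400 − 1 = 0.04038.

4.04%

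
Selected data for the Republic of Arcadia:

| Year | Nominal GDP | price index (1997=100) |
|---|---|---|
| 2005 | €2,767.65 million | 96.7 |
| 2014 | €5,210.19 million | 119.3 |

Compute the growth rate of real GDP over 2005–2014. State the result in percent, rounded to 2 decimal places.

52.59%

Deflate each year: 2005 → 2767.65/0.967 = 2862.10; 2014 → 5210.19/1.193 = 4367.30.
So real GDP changed by 4367.30/2862.10 − 1 = 0.5259, i.e. 52.59%.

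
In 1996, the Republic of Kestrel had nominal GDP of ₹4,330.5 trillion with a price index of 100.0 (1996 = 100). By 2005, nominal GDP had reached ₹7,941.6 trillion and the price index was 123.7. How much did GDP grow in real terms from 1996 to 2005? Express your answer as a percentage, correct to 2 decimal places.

48.25%

Deflate each year: 1996 → 4330.5/1.000 = 4330.50; 2005 → 7941.6/1.237 = 6420.05.
So real GDP changed by 6420.05/4330.50 − 1 = 0.4825, i.e. 48.25%.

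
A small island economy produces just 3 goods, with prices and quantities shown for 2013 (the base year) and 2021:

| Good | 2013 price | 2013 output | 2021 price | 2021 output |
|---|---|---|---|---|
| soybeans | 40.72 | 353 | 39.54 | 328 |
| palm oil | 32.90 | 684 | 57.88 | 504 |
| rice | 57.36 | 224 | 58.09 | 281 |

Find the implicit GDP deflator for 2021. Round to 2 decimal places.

126.94

Nominal GDP 2021 = 39.54·328 + 57.88·504 + 58.09·281 = 58463.93.
Real GDP 2021 (at 2013 prices) = 40.72·328 + 32.90·504 + 57.36·281 = 46055.92.
Deflator = Nominal/Real × 100 = 58463.93/46055.92 × 100 = 126.941.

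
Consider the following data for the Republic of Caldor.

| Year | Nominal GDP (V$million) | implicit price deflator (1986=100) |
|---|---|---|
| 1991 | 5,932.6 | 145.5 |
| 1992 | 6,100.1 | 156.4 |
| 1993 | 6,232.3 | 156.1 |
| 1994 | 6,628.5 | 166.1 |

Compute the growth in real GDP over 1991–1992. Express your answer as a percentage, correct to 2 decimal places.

-4.34%

Real GDP 1991 = 5932.6/1.455 = 4077.39.
Real GDP 1992 = 6100.1/1.564 = 3900.32.
Change = 3900.32/4077.39 − 1 = -0.0434.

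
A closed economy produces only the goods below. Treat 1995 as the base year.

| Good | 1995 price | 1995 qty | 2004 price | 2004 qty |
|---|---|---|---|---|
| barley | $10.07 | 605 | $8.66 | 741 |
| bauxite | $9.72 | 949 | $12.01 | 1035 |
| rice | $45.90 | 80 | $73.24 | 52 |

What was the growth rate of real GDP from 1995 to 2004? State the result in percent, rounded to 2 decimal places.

4.85%

Real GDP 1995 = Nominal GDP 1995 = 10.07·605 + 9.72·949 + 45.90·80 = 18988.63.
Real GDP 2004 (at 1995 prices) = 10.07·741 + 9.72·1035 + 45.90·52 = 19908.87.
Real growth = 19908.87/18988.63 − 1 = 0.0485.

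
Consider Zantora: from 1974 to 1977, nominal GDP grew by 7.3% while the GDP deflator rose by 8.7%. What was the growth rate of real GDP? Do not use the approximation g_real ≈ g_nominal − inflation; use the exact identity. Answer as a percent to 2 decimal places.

-1.29%

(1 + g_nom) = (1 + g_real)(1 + π), so g_real = 1.0730 / 1.0870 − 1 = -0.01288.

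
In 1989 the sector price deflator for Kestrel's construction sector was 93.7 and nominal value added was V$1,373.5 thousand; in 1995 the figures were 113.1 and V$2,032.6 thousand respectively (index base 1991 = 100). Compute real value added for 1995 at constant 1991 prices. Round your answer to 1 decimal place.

V$1,797.2 thousand

Real value added = Nominal / (sector price deflator/100) = 2032.6 / 1.131 = 1797.17.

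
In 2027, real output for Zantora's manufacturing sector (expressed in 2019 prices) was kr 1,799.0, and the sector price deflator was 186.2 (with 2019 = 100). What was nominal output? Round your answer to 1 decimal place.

Nominal output = Real × (sector price deflator/100) = 1799.0 × 1.862 = 3349.74.

kr 3,349.7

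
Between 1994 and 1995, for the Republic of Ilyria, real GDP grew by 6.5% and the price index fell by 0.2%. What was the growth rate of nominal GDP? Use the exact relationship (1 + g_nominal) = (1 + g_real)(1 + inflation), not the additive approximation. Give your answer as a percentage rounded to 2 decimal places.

(1 + g_nom) = (1 + g_real)(1 + π) = 1.0650 × 0.9980 = 1.06287.

6.29%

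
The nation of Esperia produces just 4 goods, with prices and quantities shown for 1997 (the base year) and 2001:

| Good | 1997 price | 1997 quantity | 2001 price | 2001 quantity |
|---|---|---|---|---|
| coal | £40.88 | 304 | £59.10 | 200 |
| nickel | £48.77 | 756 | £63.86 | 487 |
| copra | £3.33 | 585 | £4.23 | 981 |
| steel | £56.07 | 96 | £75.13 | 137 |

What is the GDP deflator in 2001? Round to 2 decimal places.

133.79

Nominal GDP 2001 = 59.10·200 + 63.86·487 + 4.23·981 + 75.13·137 = 57362.26.
Real GDP 2001 (at 1997 prices) = 40.88·200 + 48.77·487 + 3.33·981 + 56.07·137 = 42875.31.
Deflator = Nominal/Real × 100 = 57362.26/42875.31 × 100 = 133.789.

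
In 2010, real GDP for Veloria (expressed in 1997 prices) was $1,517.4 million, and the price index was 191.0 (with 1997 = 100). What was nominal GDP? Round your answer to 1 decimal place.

Nominal GDP = Real × (price index/100) = 1517.4 × 1.910 = 2898.23.

$2,898.2 million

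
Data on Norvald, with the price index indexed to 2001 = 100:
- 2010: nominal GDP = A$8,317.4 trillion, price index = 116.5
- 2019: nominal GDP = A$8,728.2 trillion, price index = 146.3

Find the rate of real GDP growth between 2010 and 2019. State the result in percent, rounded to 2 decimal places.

-16.44%

Real GDP 2010 = 8317.4 / 1.165 = 7139.40.
Real GDP 2019 = 8728.2 / 1.463 = 5965.96.
Real growth = 5965.96 / 7139.40 − 1 = -0.1644.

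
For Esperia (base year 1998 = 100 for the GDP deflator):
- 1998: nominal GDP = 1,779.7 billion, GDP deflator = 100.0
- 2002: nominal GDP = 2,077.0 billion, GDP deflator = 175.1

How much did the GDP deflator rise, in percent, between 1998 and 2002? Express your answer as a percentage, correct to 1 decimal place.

Price-level change = 175.1 / 100.0 − 1 = 0.7510.

75.1%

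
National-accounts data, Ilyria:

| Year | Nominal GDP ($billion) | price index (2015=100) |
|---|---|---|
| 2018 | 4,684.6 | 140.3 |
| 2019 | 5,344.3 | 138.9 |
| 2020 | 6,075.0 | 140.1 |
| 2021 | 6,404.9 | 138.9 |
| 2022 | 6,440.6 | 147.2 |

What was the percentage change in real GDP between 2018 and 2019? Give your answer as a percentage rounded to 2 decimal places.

Real GDP 2018 = 4684.6/1.403 = 3338.99.
Real GDP 2019 = 5344.3/1.389 = 3847.59.
Change = 3847.59/3338.99 − 1 = 0.1523.

15.23%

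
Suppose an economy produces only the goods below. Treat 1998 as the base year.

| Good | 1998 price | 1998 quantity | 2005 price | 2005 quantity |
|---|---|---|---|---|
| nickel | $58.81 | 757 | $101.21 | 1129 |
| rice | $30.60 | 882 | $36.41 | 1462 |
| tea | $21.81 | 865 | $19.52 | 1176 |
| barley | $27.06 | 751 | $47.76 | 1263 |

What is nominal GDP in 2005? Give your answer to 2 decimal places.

Nominal GDP 2005 = Σ (p_2005 × q_2005) = 101.21·1129 + 36.41·1462 + 19.52·1176 + 47.76·1263 = 250773.91.

$250773.91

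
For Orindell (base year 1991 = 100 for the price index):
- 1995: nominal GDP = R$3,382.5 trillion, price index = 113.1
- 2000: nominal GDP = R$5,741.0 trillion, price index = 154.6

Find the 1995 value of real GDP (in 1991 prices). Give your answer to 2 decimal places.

R$2,990.72 trillion

Real GDP = Nominal / (price index/100) = 3382.5 / 1.131 = 2990.72.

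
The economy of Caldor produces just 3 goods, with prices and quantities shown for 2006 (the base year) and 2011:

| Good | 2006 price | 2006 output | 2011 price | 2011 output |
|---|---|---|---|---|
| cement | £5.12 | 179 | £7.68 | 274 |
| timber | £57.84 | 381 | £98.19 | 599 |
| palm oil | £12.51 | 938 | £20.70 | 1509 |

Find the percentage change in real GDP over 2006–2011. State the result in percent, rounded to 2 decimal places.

Real GDP 2006 = Nominal GDP 2006 = 5.12·179 + 57.84·381 + 12.51·938 = 34687.90.
Real GDP 2011 (at 2006 prices) = 5.12·274 + 57.84·599 + 12.51·1509 = 54926.63.
Real growth = 54926.63/34687.90 − 1 = 0.5835.

58.35%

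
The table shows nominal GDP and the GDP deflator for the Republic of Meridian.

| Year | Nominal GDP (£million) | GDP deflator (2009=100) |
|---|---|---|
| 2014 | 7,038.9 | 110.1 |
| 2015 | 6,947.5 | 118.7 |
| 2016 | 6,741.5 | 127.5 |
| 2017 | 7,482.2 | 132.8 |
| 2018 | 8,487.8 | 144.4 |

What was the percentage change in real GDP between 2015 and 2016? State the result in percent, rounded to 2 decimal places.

-9.66%

Real GDP 2015 = 6947.5/1.187 = 5852.99.
Real GDP 2016 = 6741.5/1.275 = 5287.45.
Change = 5287.45/5852.99 − 1 = -0.0966.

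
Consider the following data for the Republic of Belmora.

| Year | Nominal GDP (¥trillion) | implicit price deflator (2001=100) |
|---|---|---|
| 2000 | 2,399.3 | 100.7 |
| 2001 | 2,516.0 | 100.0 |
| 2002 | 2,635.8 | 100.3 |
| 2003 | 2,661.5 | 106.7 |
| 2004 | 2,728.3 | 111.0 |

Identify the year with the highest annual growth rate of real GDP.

2001: real = 2516.0/1.000 = 2516.00; growth vs 2000 (2382.62) = 5.60%.
2002: real = 2635.8/1.003 = 2627.92; growth vs 2001 (2516.00) = 4.45%.
2003: real = 2661.5/1.067 = 2494.38; growth vs 2002 (2627.92) = -5.08%.
2004: real = 2728.3/1.110 = 2457.93; growth vs 2003 (2494.38) = -1.46%.

2001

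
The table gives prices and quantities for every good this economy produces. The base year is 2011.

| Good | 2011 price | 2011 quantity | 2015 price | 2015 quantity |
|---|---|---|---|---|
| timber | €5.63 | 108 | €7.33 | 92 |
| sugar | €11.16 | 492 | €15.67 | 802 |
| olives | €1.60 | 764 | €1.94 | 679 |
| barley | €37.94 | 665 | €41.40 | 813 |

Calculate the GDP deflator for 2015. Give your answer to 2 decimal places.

Nominal GDP 2015 = 7.33·92 + 15.67·802 + 1.94·679 + 41.40·813 = 48217.16.
Real GDP 2015 (at 2011 prices) = 5.63·92 + 11.16·802 + 1.60·679 + 37.94·813 = 41399.90.
Deflator = Nominal/Real × 100 = 48217.16/41399.90 × 100 = 116.467.

116.47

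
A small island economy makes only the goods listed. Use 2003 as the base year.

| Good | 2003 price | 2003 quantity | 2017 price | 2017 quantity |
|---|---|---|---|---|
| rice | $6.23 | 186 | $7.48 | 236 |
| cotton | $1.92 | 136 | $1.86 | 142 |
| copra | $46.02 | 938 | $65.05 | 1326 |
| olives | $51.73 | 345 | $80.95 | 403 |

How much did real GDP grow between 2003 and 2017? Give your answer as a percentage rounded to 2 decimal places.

Real GDP 2003 = Nominal GDP 2003 = 6.23·186 + 1.92·136 + 46.02·938 + 51.73·345 = 62433.51.
Real GDP 2017 (at 2003 prices) = 6.23·236 + 1.92·142 + 46.02·1326 + 51.73·403 = 83612.63.
Real growth = 83612.63/62433.51 − 1 = 0.3392.

33.92%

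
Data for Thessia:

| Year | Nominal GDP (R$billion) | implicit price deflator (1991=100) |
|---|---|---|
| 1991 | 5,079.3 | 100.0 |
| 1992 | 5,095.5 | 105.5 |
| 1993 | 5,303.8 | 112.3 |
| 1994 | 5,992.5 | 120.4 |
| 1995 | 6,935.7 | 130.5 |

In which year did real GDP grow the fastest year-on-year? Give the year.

1995

1992: real = 5095.5/1.055 = 4829.86; growth vs 1991 (5079.30) = -4.91%.
1993: real = 5303.8/1.123 = 4722.89; growth vs 1992 (4829.86) = -2.21%.
1994: real = 5992.5/1.204 = 4977.16; growth vs 1993 (4722.89) = 5.38%.
1995: real = 6935.7/1.305 = 5314.71; growth vs 1994 (4977.16) = 6.78%.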